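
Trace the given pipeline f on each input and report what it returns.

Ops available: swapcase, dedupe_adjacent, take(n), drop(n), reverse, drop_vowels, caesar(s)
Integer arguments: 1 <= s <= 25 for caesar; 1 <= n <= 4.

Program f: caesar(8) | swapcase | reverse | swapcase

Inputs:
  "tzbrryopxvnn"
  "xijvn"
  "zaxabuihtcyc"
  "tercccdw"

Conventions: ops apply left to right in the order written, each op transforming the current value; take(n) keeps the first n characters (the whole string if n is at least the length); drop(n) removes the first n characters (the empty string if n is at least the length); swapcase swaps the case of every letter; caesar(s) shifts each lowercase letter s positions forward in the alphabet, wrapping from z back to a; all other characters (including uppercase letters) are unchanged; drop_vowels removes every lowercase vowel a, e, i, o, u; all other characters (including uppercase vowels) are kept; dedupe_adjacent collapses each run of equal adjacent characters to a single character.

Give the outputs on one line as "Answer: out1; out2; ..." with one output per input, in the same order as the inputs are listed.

Execution, op by op:
  "tzbrryopxvnn" -> "bhjzzgwxfdvv" -> "BHJZZGWXFDVV" -> "VVDFXWGZZJHB" -> "vvdfxwgzzjhb"
  "xijvn" -> "fqrdv" -> "FQRDV" -> "VDRQF" -> "vdrqf"
  "zaxabuihtcyc" -> "hifijcqpbkgk" -> "HIFIJCQPBKGK" -> "KGKBPQCJIFIH" -> "kgkbpqcjifih"
  "tercccdw" -> "bmzkkkle" -> "BMZKKKLE" -> "ELKKKZMB" -> "elkkkzmb"

"vvdfxwgzzjhb"; "vdrqf"; "kgkbpqcjifih"; "elkkkzmb"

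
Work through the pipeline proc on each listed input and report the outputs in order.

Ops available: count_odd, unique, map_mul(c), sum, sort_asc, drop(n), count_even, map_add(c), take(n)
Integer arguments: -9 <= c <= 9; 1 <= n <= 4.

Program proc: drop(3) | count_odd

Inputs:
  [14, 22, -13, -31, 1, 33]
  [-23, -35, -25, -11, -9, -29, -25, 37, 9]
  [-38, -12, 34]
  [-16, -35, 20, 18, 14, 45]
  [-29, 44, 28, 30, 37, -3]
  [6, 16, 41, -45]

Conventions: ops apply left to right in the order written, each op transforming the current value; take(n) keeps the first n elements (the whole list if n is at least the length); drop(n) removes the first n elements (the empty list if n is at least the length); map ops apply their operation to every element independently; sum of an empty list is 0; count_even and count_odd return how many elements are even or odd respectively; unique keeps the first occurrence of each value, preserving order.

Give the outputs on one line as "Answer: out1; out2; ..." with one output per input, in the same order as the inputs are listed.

3; 6; 0; 1; 2; 1

Execution, op by op:
  [14, 22, -13, -31, 1, 33] -> [-31, 1, 33] -> 3
  [-23, -35, -25, -11, -9, -29, -25, 37, 9] -> [-11, -9, -29, -25, 37, 9] -> 6
  [-38, -12, 34] -> [] -> 0
  [-16, -35, 20, 18, 14, 45] -> [18, 14, 45] -> 1
  [-29, 44, 28, 30, 37, -3] -> [30, 37, -3] -> 2
  [6, 16, 41, -45] -> [-45] -> 1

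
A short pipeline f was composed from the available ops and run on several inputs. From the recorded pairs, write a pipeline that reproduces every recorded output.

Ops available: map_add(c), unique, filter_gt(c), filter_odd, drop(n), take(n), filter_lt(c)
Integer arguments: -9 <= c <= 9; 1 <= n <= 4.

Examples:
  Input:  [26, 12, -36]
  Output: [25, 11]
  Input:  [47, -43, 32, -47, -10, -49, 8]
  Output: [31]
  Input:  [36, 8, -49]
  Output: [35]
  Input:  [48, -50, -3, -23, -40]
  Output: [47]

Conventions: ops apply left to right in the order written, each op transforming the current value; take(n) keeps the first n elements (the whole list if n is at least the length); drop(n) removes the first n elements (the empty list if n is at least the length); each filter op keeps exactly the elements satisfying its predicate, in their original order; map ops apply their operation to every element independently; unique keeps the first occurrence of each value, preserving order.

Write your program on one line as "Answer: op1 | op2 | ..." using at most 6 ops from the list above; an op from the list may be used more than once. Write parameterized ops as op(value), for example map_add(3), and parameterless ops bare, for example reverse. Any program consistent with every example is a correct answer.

map_add(-5) | take(4) | filter_odd | filter_gt(-5) | filter_gt(3) | map_add(4)

Check, running the answer program on each example:
  [26, 12, -36] -> [21, 7, -41] -> [21, 7, -41] -> [21, 7, -41] -> [21, 7] -> [21, 7] -> [25, 11]
  [47, -43, 32, -47, -10, -49, 8] -> [42, -48, 27, -52, -15, -54, 3] -> [42, -48, 27, -52] -> [27] -> [27] -> [27] -> [31]
  [36, 8, -49] -> [31, 3, -54] -> [31, 3, -54] -> [31, 3] -> [31, 3] -> [31] -> [35]
  [48, -50, -3, -23, -40] -> [43, -55, -8, -28, -45] -> [43, -55, -8, -28] -> [43, -55] -> [43] -> [43] -> [47]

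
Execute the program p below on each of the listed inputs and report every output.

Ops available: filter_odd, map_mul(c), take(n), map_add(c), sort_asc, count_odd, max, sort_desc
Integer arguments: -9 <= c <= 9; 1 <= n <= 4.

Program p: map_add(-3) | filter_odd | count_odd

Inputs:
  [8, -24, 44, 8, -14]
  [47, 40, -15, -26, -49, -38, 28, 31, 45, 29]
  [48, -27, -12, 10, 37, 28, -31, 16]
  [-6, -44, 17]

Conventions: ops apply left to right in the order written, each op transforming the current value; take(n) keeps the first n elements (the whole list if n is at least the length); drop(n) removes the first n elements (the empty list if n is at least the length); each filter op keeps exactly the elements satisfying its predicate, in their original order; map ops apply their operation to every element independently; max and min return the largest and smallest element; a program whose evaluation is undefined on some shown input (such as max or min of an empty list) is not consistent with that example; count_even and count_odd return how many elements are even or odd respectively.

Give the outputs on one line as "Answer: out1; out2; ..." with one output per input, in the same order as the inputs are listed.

5; 4; 5; 2

Execution, op by op:
  [8, -24, 44, 8, -14] -> [5, -27, 41, 5, -17] -> [5, -27, 41, 5, -17] -> 5
  [47, 40, -15, -26, -49, -38, 28, 31, 45, 29] -> [44, 37, -18, -29, -52, -41, 25, 28, 42, 26] -> [37, -29, -41, 25] -> 4
  [48, -27, -12, 10, 37, 28, -31, 16] -> [45, -30, -15, 7, 34, 25, -34, 13] -> [45, -15, 7, 25, 13] -> 5
  [-6, -44, 17] -> [-9, -47, 14] -> [-9, -47] -> 2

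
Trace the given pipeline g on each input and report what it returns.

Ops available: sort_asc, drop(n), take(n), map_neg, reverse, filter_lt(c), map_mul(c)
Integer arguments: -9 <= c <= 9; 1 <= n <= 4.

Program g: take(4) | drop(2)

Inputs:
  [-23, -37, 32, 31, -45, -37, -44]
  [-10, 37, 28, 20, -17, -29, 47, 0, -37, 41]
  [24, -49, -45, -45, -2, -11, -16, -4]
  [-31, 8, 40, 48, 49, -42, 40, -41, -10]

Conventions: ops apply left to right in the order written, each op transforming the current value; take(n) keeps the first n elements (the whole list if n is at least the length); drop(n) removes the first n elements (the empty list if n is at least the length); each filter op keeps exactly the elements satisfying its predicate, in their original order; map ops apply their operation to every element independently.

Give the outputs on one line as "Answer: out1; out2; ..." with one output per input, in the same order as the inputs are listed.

[32, 31]; [28, 20]; [-45, -45]; [40, 48]

Execution, op by op:
  [-23, -37, 32, 31, -45, -37, -44] -> [-23, -37, 32, 31] -> [32, 31]
  [-10, 37, 28, 20, -17, -29, 47, 0, -37, 41] -> [-10, 37, 28, 20] -> [28, 20]
  [24, -49, -45, -45, -2, -11, -16, -4] -> [24, -49, -45, -45] -> [-45, -45]
  [-31, 8, 40, 48, 49, -42, 40, -41, -10] -> [-31, 8, 40, 48] -> [40, 48]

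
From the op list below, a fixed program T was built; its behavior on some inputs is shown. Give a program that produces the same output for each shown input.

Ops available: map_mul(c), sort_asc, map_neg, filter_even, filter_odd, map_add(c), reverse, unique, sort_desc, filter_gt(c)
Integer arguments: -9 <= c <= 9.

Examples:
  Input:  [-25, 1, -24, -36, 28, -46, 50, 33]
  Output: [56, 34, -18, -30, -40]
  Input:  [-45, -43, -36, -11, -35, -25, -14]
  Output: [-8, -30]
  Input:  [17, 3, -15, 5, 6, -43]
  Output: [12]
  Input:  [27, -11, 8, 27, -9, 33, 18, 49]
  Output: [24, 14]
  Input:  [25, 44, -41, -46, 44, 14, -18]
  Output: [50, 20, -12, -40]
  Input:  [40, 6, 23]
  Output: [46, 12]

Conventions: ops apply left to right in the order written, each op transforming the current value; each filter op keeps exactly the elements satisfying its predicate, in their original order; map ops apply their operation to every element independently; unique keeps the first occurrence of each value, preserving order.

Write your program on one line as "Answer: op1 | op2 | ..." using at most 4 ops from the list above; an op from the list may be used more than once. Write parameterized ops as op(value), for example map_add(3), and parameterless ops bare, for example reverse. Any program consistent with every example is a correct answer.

map_add(6) | sort_desc | unique | filter_even

Check, running the answer program on each example:
  [-25, 1, -24, -36, 28, -46, 50, 33] -> [-19, 7, -18, -30, 34, -40, 56, 39] -> [56, 39, 34, 7, -18, -19, -30, -40] -> [56, 39, 34, 7, -18, -19, -30, -40] -> [56, 34, -18, -30, -40]
  [-45, -43, -36, -11, -35, -25, -14] -> [-39, -37, -30, -5, -29, -19, -8] -> [-5, -8, -19, -29, -30, -37, -39] -> [-5, -8, -19, -29, -30, -37, -39] -> [-8, -30]
  [17, 3, -15, 5, 6, -43] -> [23, 9, -9, 11, 12, -37] -> [23, 12, 11, 9, -9, -37] -> [23, 12, 11, 9, -9, -37] -> [12]
  [27, -11, 8, 27, -9, 33, 18, 49] -> [33, -5, 14, 33, -3, 39, 24, 55] -> [55, 39, 33, 33, 24, 14, -3, -5] -> [55, 39, 33, 24, 14, -3, -5] -> [24, 14]
  [25, 44, -41, -46, 44, 14, -18] -> [31, 50, -35, -40, 50, 20, -12] -> [50, 50, 31, 20, -12, -35, -40] -> [50, 31, 20, -12, -35, -40] -> [50, 20, -12, -40]
  [40, 6, 23] -> [46, 12, 29] -> [46, 29, 12] -> [46, 29, 12] -> [46, 12]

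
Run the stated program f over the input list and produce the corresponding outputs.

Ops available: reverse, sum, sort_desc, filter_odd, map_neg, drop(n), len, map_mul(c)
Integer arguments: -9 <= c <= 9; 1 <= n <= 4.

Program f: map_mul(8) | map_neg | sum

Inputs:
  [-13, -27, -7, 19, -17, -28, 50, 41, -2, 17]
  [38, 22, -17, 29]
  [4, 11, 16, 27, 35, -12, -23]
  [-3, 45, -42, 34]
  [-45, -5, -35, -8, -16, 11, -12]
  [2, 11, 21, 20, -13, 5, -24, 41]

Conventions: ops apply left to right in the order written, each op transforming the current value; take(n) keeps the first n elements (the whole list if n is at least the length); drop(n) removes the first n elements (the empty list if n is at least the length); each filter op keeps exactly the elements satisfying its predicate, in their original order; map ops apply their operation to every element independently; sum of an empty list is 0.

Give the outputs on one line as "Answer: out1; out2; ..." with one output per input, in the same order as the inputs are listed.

Execution, op by op:
  [-13, -27, -7, 19, -17, -28, 50, 41, -2, 17] -> [-104, -216, -56, 152, -136, -224, 400, 328, -16, 136] -> [104, 216, 56, -152, 136, 224, -400, -328, 16, -136] -> -264
  [38, 22, -17, 29] -> [304, 176, -136, 232] -> [-304, -176, 136, -232] -> -576
  [4, 11, 16, 27, 35, -12, -23] -> [32, 88, 128, 216, 280, -96, -184] -> [-32, -88, -128, -216, -280, 96, 184] -> -464
  [-3, 45, -42, 34] -> [-24, 360, -336, 272] -> [24, -360, 336, -272] -> -272
  [-45, -5, -35, -8, -16, 11, -12] -> [-360, -40, -280, -64, -128, 88, -96] -> [360, 40, 280, 64, 128, -88, 96] -> 880
  [2, 11, 21, 20, -13, 5, -24, 41] -> [16, 88, 168, 160, -104, 40, -192, 328] -> [-16, -88, -168, -160, 104, -40, 192, -328] -> -504

-264; -576; -464; -272; 880; -504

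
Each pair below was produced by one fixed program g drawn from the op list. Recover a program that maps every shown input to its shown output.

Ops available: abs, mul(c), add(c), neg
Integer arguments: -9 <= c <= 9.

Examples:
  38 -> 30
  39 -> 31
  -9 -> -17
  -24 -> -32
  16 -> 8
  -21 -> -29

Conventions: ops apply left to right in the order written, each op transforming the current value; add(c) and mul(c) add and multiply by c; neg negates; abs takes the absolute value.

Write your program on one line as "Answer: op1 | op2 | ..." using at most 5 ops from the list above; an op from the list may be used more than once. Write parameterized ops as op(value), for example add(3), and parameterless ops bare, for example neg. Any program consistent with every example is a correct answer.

add(-5) | neg | add(3) | neg

Check, running the answer program on each example:
  38 -> 33 -> -33 -> -30 -> 30
  39 -> 34 -> -34 -> -31 -> 31
  -9 -> -14 -> 14 -> 17 -> -17
  -24 -> -29 -> 29 -> 32 -> -32
  16 -> 11 -> -11 -> -8 -> 8
  -21 -> -26 -> 26 -> 29 -> -29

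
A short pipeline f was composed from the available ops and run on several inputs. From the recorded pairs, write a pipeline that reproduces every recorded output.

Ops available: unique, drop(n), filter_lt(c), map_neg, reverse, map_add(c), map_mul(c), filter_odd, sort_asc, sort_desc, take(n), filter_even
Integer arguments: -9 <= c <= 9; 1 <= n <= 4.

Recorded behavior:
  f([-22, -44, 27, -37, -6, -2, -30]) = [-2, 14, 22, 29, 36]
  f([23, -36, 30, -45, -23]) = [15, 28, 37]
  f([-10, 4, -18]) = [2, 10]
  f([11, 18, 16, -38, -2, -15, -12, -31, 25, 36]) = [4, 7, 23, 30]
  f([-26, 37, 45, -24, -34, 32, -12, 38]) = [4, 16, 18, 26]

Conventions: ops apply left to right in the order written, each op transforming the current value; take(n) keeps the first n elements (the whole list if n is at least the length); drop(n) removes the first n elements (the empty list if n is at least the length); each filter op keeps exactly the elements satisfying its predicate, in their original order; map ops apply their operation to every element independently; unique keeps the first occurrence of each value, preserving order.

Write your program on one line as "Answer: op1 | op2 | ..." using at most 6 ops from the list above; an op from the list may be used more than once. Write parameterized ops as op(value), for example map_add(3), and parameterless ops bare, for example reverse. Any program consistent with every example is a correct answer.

map_add(8) | filter_lt(5) | sort_asc | reverse | map_neg

Check, running the answer program on each example:
  [-22, -44, 27, -37, -6, -2, -30] -> [-14, -36, 35, -29, 2, 6, -22] -> [-14, -36, -29, 2, -22] -> [-36, -29, -22, -14, 2] -> [2, -14, -22, -29, -36] -> [-2, 14, 22, 29, 36]
  [23, -36, 30, -45, -23] -> [31, -28, 38, -37, -15] -> [-28, -37, -15] -> [-37, -28, -15] -> [-15, -28, -37] -> [15, 28, 37]
  [-10, 4, -18] -> [-2, 12, -10] -> [-2, -10] -> [-10, -2] -> [-2, -10] -> [2, 10]
  [11, 18, 16, -38, -2, -15, -12, -31, 25, 36] -> [19, 26, 24, -30, 6, -7, -4, -23, 33, 44] -> [-30, -7, -4, -23] -> [-30, -23, -7, -4] -> [-4, -7, -23, -30] -> [4, 7, 23, 30]
  [-26, 37, 45, -24, -34, 32, -12, 38] -> [-18, 45, 53, -16, -26, 40, -4, 46] -> [-18, -16, -26, -4] -> [-26, -18, -16, -4] -> [-4, -16, -18, -26] -> [4, 16, 18, 26]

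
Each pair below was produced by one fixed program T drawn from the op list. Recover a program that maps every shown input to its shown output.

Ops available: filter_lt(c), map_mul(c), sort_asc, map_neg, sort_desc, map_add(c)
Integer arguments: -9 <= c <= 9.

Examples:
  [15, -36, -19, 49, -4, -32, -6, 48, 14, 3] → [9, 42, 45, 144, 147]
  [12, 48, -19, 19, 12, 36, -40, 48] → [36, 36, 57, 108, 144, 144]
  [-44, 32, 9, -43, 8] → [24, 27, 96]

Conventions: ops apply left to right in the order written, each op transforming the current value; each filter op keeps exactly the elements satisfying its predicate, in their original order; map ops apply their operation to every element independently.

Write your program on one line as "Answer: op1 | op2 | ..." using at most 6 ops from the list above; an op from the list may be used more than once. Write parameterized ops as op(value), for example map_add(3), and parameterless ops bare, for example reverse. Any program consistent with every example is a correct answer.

map_mul(-3) | sort_asc | filter_lt(2) | sort_desc | map_neg

Check, running the answer program on each example:
  [15, -36, -19, 49, -4, -32, -6, 48, 14, 3] -> [-45, 108, 57, -147, 12, 96, 18, -144, -42, -9] -> [-147, -144, -45, -42, -9, 12, 18, 57, 96, 108] -> [-147, -144, -45, -42, -9] -> [-9, -42, -45, -144, -147] -> [9, 42, 45, 144, 147]
  [12, 48, -19, 19, 12, 36, -40, 48] -> [-36, -144, 57, -57, -36, -108, 120, -144] -> [-144, -144, -108, -57, -36, -36, 57, 120] -> [-144, -144, -108, -57, -36, -36] -> [-36, -36, -57, -108, -144, -144] -> [36, 36, 57, 108, 144, 144]
  [-44, 32, 9, -43, 8] -> [132, -96, -27, 129, -24] -> [-96, -27, -24, 129, 132] -> [-96, -27, -24] -> [-24, -27, -96] -> [24, 27, 96]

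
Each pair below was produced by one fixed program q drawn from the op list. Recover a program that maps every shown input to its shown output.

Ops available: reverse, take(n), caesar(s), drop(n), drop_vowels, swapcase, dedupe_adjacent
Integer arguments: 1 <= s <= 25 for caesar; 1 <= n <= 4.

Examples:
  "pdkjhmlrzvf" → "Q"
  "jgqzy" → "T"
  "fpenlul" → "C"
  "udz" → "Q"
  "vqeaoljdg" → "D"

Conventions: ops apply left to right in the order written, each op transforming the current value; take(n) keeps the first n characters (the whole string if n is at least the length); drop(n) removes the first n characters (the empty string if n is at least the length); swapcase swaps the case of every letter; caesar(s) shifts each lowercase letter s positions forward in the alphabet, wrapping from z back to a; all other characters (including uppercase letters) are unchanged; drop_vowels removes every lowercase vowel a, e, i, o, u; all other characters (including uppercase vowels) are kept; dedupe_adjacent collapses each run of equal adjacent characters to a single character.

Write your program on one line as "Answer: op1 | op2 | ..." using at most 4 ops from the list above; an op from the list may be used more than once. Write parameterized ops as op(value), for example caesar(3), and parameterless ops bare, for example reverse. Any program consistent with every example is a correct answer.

caesar(13) | drop(1) | take(1) | swapcase

Check, running the answer program on each example:
  "pdkjhmlrzvf" -> "cqxwuzyemis" -> "qxwuzyemis" -> "q" -> "Q"
  "jgqzy" -> "wtdml" -> "tdml" -> "t" -> "T"
  "fpenlul" -> "scrayhy" -> "crayhy" -> "c" -> "C"
  "udz" -> "hqm" -> "qm" -> "q" -> "Q"
  "vqeaoljdg" -> "idrnbywqt" -> "drnbywqt" -> "d" -> "D"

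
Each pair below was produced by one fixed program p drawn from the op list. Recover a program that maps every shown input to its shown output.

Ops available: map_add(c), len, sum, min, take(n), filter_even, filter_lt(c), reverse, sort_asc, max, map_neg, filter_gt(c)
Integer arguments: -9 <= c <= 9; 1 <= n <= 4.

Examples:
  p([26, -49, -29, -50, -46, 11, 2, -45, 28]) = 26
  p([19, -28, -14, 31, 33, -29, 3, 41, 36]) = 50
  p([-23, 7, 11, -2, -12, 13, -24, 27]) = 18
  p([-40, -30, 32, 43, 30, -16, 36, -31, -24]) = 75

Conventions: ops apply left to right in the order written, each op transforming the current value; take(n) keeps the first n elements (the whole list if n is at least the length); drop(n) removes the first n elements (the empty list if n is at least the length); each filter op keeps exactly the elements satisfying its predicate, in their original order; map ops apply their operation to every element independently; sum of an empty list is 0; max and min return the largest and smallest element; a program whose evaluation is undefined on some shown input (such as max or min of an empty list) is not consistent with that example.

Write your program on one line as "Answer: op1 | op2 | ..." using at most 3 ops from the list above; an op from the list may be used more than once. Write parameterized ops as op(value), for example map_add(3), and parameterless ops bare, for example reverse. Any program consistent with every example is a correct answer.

take(4) | filter_gt(3) | sum

Check, running the answer program on each example:
  [26, -49, -29, -50, -46, 11, 2, -45, 28] -> [26, -49, -29, -50] -> [26] -> 26
  [19, -28, -14, 31, 33, -29, 3, 41, 36] -> [19, -28, -14, 31] -> [19, 31] -> 50
  [-23, 7, 11, -2, -12, 13, -24, 27] -> [-23, 7, 11, -2] -> [7, 11] -> 18
  [-40, -30, 32, 43, 30, -16, 36, -31, -24] -> [-40, -30, 32, 43] -> [32, 43] -> 75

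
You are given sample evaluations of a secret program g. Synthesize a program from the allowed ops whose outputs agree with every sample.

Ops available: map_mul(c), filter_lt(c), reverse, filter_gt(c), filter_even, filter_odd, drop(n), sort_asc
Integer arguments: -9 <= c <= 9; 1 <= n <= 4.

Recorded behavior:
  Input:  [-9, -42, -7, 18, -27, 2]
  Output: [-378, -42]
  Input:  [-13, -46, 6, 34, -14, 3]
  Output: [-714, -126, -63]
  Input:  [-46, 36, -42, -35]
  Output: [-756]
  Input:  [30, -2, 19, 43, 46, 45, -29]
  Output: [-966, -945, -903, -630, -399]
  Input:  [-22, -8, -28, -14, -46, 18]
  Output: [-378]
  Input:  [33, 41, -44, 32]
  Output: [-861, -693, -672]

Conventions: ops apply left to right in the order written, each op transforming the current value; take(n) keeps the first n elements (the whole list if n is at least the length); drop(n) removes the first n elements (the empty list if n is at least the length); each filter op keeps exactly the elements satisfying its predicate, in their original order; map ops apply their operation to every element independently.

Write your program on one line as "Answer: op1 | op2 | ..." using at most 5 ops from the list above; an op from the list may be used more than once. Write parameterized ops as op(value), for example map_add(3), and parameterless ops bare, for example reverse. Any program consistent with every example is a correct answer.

map_mul(-3) | filter_lt(3) | sort_asc | map_mul(7)

Check, running the answer program on each example:
  [-9, -42, -7, 18, -27, 2] -> [27, 126, 21, -54, 81, -6] -> [-54, -6] -> [-54, -6] -> [-378, -42]
  [-13, -46, 6, 34, -14, 3] -> [39, 138, -18, -102, 42, -9] -> [-18, -102, -9] -> [-102, -18, -9] -> [-714, -126, -63]
  [-46, 36, -42, -35] -> [138, -108, 126, 105] -> [-108] -> [-108] -> [-756]
  [30, -2, 19, 43, 46, 45, -29] -> [-90, 6, -57, -129, -138, -135, 87] -> [-90, -57, -129, -138, -135] -> [-138, -135, -129, -90, -57] -> [-966, -945, -903, -630, -399]
  [-22, -8, -28, -14, -46, 18] -> [66, 24, 84, 42, 138, -54] -> [-54] -> [-54] -> [-378]
  [33, 41, -44, 32] -> [-99, -123, 132, -96] -> [-99, -123, -96] -> [-123, -99, -96] -> [-861, -693, -672]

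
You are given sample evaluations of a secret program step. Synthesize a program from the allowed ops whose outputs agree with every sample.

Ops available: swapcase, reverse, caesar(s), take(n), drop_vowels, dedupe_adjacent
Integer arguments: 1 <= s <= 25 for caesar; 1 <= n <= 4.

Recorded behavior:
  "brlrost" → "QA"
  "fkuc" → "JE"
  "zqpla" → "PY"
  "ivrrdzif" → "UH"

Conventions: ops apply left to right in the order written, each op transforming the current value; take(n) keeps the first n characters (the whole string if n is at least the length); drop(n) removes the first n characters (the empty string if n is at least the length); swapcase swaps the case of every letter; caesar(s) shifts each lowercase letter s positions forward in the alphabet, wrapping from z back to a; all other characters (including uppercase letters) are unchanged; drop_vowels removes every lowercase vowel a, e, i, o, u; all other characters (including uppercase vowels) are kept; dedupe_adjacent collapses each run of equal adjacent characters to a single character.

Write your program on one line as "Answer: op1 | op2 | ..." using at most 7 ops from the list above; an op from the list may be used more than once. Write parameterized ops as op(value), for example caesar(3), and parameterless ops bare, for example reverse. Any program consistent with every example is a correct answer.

take(2) | caesar(18) | caesar(19) | caesar(14) | reverse | swapcase

Check, running the answer program on each example:
  "brlrost" -> "br" -> "tj" -> "mc" -> "aq" -> "qa" -> "QA"
  "fkuc" -> "fk" -> "xc" -> "qv" -> "ej" -> "je" -> "JE"
  "zqpla" -> "zq" -> "ri" -> "kb" -> "yp" -> "py" -> "PY"
  "ivrrdzif" -> "iv" -> "an" -> "tg" -> "hu" -> "uh" -> "UH"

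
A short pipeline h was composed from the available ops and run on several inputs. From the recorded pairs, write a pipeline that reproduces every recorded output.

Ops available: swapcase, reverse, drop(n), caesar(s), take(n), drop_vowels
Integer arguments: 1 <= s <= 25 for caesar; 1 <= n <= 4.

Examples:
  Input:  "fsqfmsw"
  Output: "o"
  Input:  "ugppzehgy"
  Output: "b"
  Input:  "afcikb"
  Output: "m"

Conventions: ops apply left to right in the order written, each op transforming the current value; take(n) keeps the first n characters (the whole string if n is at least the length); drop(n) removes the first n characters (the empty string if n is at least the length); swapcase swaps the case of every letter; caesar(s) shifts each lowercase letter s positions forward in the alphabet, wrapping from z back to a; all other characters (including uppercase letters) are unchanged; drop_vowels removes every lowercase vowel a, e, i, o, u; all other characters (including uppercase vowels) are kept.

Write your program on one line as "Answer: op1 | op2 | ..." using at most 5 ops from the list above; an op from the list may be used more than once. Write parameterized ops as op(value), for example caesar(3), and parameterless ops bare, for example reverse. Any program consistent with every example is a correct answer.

drop(4) | drop_vowels | take(1) | caesar(2)

Check, running the answer program on each example:
  "fsqfmsw" -> "msw" -> "msw" -> "m" -> "o"
  "ugppzehgy" -> "zehgy" -> "zhgy" -> "z" -> "b"
  "afcikb" -> "kb" -> "kb" -> "k" -> "m"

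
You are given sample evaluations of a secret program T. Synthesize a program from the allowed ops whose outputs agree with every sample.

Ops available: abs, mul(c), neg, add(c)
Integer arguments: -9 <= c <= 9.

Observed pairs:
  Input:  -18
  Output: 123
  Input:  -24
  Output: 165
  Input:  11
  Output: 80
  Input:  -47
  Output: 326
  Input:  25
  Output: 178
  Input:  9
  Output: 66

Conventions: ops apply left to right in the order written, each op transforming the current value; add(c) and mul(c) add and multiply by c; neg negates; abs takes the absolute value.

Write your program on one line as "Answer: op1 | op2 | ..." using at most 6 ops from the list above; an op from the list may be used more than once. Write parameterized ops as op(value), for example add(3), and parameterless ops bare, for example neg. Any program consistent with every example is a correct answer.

neg | mul(-7) | add(6) | add(-3) | abs

Check, running the answer program on each example:
  -18 -> 18 -> -126 -> -120 -> -123 -> 123
  -24 -> 24 -> -168 -> -162 -> -165 -> 165
  11 -> -11 -> 77 -> 83 -> 80 -> 80
  -47 -> 47 -> -329 -> -323 -> -326 -> 326
  25 -> -25 -> 175 -> 181 -> 178 -> 178
  9 -> -9 -> 63 -> 69 -> 66 -> 66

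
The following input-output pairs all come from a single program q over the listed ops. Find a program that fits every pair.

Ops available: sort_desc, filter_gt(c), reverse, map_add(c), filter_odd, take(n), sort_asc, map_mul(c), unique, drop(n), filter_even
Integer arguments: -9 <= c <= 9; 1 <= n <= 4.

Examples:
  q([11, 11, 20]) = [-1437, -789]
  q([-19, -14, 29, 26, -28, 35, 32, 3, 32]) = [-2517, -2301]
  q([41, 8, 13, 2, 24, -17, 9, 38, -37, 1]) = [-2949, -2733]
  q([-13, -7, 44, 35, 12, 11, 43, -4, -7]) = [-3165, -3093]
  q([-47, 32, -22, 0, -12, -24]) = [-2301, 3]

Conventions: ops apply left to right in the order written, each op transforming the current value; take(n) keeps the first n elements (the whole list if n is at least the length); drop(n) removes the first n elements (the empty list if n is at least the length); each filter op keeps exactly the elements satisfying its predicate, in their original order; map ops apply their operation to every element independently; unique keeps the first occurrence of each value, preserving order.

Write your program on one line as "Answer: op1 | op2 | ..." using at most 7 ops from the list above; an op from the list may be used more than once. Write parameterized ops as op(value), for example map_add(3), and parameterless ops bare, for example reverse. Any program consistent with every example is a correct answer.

map_mul(-9) | sort_desc | sort_asc | take(2) | map_mul(8) | map_add(3)

Check, running the answer program on each example:
  [11, 11, 20] -> [-99, -99, -180] -> [-99, -99, -180] -> [-180, -99, -99] -> [-180, -99] -> [-1440, -792] -> [-1437, -789]
  [-19, -14, 29, 26, -28, 35, 32, 3, 32] -> [171, 126, -261, -234, 252, -315, -288, -27, -288] -> [252, 171, 126, -27, -234, -261, -288, -288, -315] -> [-315, -288, -288, -261, -234, -27, 126, 171, 252] -> [-315, -288] -> [-2520, -2304] -> [-2517, -2301]
  [41, 8, 13, 2, 24, -17, 9, 38, -37, 1] -> [-369, -72, -117, -18, -216, 153, -81, -342, 333, -9] -> [333, 153, -9, -18, -72, -81, -117, -216, -342, -369] -> [-369, -342, -216, -117, -81, -72, -18, -9, 153, 333] -> [-369, -342] -> [-2952, -2736] -> [-2949, -2733]
  [-13, -7, 44, 35, 12, 11, 43, -4, -7] -> [117, 63, -396, -315, -108, -99, -387, 36, 63] -> [117, 63, 63, 36, -99, -108, -315, -387, -396] -> [-396, -387, -315, -108, -99, 36, 63, 63, 117] -> [-396, -387] -> [-3168, -3096] -> [-3165, -3093]
  [-47, 32, -22, 0, -12, -24] -> [423, -288, 198, 0, 108, 216] -> [423, 216, 198, 108, 0, -288] -> [-288, 0, 108, 198, 216, 423] -> [-288, 0] -> [-2304, 0] -> [-2301, 3]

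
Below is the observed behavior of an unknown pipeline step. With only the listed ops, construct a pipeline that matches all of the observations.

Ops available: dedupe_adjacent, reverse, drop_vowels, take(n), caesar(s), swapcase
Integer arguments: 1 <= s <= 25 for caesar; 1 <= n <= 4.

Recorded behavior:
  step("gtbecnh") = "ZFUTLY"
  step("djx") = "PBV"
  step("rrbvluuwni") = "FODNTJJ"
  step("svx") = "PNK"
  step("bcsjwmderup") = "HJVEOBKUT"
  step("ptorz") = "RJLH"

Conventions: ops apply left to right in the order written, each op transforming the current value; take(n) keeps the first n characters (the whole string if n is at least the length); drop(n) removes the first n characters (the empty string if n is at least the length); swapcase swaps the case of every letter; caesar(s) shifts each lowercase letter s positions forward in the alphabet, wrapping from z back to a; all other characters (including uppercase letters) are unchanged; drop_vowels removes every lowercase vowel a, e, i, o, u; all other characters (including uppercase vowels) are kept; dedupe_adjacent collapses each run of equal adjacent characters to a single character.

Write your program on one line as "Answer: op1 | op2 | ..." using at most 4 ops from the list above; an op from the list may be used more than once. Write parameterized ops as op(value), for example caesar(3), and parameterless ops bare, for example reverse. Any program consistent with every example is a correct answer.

drop_vowels | caesar(18) | reverse | swapcase

Check, running the answer program on each example:
  "gtbecnh" -> "gtbcnh" -> "yltufz" -> "zfutly" -> "ZFUTLY"
  "djx" -> "djx" -> "vbp" -> "pbv" -> "PBV"
  "rrbvluuwni" -> "rrbvlwn" -> "jjtndof" -> "fodntjj" -> "FODNTJJ"
  "svx" -> "svx" -> "knp" -> "pnk" -> "PNK"
  "bcsjwmderup" -> "bcsjwmdrp" -> "tukboevjh" -> "hjveobkut" -> "HJVEOBKUT"
  "ptorz" -> "ptrz" -> "hljr" -> "rjlh" -> "RJLH"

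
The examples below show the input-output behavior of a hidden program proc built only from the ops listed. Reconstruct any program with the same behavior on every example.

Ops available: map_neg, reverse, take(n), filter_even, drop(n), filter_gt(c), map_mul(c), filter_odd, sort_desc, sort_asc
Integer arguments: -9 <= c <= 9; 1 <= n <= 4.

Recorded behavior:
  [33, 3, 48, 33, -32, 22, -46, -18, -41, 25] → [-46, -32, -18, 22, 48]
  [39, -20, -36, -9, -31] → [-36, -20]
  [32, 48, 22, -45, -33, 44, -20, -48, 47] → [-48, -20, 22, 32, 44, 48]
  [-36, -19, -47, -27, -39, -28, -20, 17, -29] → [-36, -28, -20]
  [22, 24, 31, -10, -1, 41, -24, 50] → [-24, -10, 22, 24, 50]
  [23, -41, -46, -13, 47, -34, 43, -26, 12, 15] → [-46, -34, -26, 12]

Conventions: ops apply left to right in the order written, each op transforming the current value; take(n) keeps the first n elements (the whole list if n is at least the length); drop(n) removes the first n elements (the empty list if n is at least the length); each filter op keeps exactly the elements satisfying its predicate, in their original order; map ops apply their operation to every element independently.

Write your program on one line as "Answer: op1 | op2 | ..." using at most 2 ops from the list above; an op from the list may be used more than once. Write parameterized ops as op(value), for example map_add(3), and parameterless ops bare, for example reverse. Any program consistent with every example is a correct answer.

filter_even | sort_asc

Check, running the answer program on each example:
  [33, 3, 48, 33, -32, 22, -46, -18, -41, 25] -> [48, -32, 22, -46, -18] -> [-46, -32, -18, 22, 48]
  [39, -20, -36, -9, -31] -> [-20, -36] -> [-36, -20]
  [32, 48, 22, -45, -33, 44, -20, -48, 47] -> [32, 48, 22, 44, -20, -48] -> [-48, -20, 22, 32, 44, 48]
  [-36, -19, -47, -27, -39, -28, -20, 17, -29] -> [-36, -28, -20] -> [-36, -28, -20]
  [22, 24, 31, -10, -1, 41, -24, 50] -> [22, 24, -10, -24, 50] -> [-24, -10, 22, 24, 50]
  [23, -41, -46, -13, 47, -34, 43, -26, 12, 15] -> [-46, -34, -26, 12] -> [-46, -34, -26, 12]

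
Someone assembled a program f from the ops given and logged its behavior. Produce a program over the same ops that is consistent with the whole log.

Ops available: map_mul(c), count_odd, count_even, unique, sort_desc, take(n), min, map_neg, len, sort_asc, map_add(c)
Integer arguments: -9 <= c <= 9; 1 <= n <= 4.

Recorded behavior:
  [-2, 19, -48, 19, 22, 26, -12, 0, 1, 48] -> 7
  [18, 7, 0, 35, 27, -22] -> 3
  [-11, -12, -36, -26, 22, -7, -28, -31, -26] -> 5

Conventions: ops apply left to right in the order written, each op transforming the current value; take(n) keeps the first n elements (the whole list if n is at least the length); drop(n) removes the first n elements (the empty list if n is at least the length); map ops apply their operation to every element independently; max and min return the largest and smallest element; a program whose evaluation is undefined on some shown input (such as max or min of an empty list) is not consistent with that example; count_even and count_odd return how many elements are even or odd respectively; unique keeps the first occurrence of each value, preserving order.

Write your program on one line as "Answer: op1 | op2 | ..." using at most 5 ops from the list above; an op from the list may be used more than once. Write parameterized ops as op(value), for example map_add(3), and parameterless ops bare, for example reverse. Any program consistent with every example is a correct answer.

sort_desc | map_add(-8) | unique | count_even

Check, running the answer program on each example:
  [-2, 19, -48, 19, 22, 26, -12, 0, 1, 48] -> [48, 26, 22, 19, 19, 1, 0, -2, -12, -48] -> [40, 18, 14, 11, 11, -7, -8, -10, -20, -56] -> [40, 18, 14, 11, -7, -8, -10, -20, -56] -> 7
  [18, 7, 0, 35, 27, -22] -> [35, 27, 18, 7, 0, -22] -> [27, 19, 10, -1, -8, -30] -> [27, 19, 10, -1, -8, -30] -> 3
  [-11, -12, -36, -26, 22, -7, -28, -31, -26] -> [22, -7, -11, -12, -26, -26, -28, -31, -36] -> [14, -15, -19, -20, -34, -34, -36, -39, -44] -> [14, -15, -19, -20, -34, -36, -39, -44] -> 5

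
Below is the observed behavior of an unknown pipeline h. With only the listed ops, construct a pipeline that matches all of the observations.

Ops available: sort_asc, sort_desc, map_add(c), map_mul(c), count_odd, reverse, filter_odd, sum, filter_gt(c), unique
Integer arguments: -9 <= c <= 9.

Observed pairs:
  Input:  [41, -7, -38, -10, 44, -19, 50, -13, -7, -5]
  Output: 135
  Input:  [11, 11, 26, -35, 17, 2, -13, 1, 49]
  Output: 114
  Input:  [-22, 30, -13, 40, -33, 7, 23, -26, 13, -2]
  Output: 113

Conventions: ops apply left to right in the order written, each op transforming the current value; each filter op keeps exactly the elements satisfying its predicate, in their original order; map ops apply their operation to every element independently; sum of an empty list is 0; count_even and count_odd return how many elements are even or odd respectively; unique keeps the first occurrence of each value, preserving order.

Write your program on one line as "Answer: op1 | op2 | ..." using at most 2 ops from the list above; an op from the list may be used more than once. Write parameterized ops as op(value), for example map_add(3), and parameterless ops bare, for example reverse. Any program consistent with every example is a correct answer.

filter_gt(4) | sum

Check, running the answer program on each example:
  [41, -7, -38, -10, 44, -19, 50, -13, -7, -5] -> [41, 44, 50] -> 135
  [11, 11, 26, -35, 17, 2, -13, 1, 49] -> [11, 11, 26, 17, 49] -> 114
  [-22, 30, -13, 40, -33, 7, 23, -26, 13, -2] -> [30, 40, 7, 23, 13] -> 113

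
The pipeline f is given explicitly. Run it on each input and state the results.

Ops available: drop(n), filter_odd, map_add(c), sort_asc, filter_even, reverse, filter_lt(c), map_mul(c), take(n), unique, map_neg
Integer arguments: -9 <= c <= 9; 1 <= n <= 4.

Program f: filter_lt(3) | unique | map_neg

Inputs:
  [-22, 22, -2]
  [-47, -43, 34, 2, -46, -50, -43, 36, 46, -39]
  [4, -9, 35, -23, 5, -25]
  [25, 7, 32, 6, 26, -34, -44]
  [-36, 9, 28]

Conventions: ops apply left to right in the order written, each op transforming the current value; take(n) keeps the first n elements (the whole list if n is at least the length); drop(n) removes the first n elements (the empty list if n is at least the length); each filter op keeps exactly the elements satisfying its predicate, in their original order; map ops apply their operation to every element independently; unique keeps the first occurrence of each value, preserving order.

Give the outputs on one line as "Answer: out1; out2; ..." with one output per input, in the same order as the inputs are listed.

Execution, op by op:
  [-22, 22, -2] -> [-22, -2] -> [-22, -2] -> [22, 2]
  [-47, -43, 34, 2, -46, -50, -43, 36, 46, -39] -> [-47, -43, 2, -46, -50, -43, -39] -> [-47, -43, 2, -46, -50, -39] -> [47, 43, -2, 46, 50, 39]
  [4, -9, 35, -23, 5, -25] -> [-9, -23, -25] -> [-9, -23, -25] -> [9, 23, 25]
  [25, 7, 32, 6, 26, -34, -44] -> [-34, -44] -> [-34, -44] -> [34, 44]
  [-36, 9, 28] -> [-36] -> [-36] -> [36]

[22, 2]; [47, 43, -2, 46, 50, 39]; [9, 23, 25]; [34, 44]; [36]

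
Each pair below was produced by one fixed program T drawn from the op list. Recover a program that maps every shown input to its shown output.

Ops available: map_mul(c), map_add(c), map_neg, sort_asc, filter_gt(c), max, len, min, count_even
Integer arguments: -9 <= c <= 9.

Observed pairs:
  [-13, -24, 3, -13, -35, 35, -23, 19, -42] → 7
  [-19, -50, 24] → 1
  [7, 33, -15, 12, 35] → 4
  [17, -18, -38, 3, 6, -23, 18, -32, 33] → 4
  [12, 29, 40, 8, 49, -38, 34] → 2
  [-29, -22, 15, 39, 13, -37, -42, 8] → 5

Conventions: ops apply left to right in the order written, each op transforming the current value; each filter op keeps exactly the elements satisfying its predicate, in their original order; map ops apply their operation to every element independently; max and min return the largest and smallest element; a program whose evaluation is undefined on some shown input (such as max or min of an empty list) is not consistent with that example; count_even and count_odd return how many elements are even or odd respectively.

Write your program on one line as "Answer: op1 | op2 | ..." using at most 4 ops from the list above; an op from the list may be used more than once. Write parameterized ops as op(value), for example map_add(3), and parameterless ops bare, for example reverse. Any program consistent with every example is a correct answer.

map_mul(-9) | map_add(9) | sort_asc | count_even

Check, running the answer program on each example:
  [-13, -24, 3, -13, -35, 35, -23, 19, -42] -> [117, 216, -27, 117, 315, -315, 207, -171, 378] -> [126, 225, -18, 126, 324, -306, 216, -162, 387] -> [-306, -162, -18, 126, 126, 216, 225, 324, 387] -> 7
  [-19, -50, 24] -> [171, 450, -216] -> [180, 459, -207] -> [-207, 180, 459] -> 1
  [7, 33, -15, 12, 35] -> [-63, -297, 135, -108, -315] -> [-54, -288, 144, -99, -306] -> [-306, -288, -99, -54, 144] -> 4
  [17, -18, -38, 3, 6, -23, 18, -32, 33] -> [-153, 162, 342, -27, -54, 207, -162, 288, -297] -> [-144, 171, 351, -18, -45, 216, -153, 297, -288] -> [-288, -153, -144, -45, -18, 171, 216, 297, 351] -> 4
  [12, 29, 40, 8, 49, -38, 34] -> [-108, -261, -360, -72, -441, 342, -306] -> [-99, -252, -351, -63, -432, 351, -297] -> [-432, -351, -297, -252, -99, -63, 351] -> 2
  [-29, -22, 15, 39, 13, -37, -42, 8] -> [261, 198, -135, -351, -117, 333, 378, -72] -> [270, 207, -126, -342, -108, 342, 387, -63] -> [-342, -126, -108, -63, 207, 270, 342, 387] -> 5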